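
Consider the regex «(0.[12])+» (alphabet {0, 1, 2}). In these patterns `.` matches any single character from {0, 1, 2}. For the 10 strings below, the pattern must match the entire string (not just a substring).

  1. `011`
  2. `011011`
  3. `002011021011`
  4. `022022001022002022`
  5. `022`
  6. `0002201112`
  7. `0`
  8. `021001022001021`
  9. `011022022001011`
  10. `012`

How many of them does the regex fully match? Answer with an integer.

8

1 → match
2 → match
3 → match
4 → match
5 → match
6 → no match
7 → no match
8 → match
9 → match
10 → match
Total matched: 8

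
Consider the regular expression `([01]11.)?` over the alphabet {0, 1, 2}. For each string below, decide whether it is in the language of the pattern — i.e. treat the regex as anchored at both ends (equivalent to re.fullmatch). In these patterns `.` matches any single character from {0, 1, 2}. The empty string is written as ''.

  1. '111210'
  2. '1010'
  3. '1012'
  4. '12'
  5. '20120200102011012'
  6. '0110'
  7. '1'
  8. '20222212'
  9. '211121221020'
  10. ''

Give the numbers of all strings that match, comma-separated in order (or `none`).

1 → no match
2 → no match
3 → no match
4 → no match
5 → no match
6 → match
7 → no match
8 → no match
9 → no match
10 → match

6, 10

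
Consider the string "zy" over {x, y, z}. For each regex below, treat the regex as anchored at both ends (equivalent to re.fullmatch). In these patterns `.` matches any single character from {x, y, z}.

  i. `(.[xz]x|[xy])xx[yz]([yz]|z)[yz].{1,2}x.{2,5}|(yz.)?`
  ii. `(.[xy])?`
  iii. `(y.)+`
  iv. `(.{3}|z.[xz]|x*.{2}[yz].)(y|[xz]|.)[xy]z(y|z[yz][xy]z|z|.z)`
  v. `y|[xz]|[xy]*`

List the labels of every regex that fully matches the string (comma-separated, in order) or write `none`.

i → no match
ii → match
iii → no match — must start with "y"
iv → no match
v → no match

ii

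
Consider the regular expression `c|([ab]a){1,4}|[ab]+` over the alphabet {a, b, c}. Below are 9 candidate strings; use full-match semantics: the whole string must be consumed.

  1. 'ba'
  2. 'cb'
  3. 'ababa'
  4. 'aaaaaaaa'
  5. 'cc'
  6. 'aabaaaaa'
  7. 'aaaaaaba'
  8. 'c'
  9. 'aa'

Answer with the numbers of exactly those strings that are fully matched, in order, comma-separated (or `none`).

1, 3, 4, 6, 7, 8, 9

1 → match
2 → no match
3 → match
4 → match
5 → no match
6 → match
7 → match
8 → match
9 → match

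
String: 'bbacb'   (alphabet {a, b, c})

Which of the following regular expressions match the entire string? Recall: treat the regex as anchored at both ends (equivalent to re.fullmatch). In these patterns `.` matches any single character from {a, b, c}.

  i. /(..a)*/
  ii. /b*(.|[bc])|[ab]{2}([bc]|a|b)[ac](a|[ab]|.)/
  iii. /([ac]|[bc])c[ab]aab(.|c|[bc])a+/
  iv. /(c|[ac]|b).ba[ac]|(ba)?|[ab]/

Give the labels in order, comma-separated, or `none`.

i → no match
ii → match
iii → no match — must end with 'a'
iv → no match

ii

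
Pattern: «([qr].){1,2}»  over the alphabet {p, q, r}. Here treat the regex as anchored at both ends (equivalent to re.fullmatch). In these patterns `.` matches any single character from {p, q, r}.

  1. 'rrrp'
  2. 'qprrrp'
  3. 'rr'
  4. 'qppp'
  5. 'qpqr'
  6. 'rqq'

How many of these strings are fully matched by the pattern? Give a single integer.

1 → match
2 → no match
3 → match
4 → no match
5 → match
6 → no match
Total matched: 3

3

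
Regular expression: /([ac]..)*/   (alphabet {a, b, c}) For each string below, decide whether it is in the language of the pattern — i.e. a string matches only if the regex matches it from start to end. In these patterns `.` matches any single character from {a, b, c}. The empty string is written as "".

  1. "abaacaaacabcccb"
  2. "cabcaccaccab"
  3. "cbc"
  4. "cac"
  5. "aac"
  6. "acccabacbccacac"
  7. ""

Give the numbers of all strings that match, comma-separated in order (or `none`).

1, 2, 3, 4, 5, 6, 7

1 → match
2 → match
3 → match
4 → match
5 → match
6 → match
7 → match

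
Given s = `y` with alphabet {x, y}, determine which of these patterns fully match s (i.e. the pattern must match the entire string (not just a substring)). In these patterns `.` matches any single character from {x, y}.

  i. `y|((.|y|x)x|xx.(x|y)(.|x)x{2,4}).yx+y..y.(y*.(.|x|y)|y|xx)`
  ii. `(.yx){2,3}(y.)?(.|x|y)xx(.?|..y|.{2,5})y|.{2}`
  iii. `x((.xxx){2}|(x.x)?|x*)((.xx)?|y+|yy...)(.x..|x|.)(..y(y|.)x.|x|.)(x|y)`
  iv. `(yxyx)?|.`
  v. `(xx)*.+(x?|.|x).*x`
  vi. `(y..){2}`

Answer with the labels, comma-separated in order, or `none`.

i → match
ii → no match
iii → no match — must start with `x`
iv → match
v → no match — must end with `x`
vi → no match

i, iv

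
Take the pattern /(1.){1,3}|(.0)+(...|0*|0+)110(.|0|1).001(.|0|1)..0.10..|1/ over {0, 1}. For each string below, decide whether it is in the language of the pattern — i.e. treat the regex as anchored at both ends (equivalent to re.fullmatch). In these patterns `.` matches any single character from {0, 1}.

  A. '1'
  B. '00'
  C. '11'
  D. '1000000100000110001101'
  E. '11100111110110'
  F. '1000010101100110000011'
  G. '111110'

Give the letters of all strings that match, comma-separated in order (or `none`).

A, C, G

A. '1' → match
B. '00' → no match
C. '11' → match
D → no match
E → no match
F → no match
G. '111110' → match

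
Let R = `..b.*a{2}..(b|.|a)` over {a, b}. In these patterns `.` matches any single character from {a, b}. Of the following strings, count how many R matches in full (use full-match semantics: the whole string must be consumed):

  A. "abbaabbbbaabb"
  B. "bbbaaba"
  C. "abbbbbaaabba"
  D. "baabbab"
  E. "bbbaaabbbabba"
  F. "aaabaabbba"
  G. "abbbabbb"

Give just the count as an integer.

1

A → no match
B → no match
C → match
D → no match
E → no match
F → no match
G → no match
Total matched: 1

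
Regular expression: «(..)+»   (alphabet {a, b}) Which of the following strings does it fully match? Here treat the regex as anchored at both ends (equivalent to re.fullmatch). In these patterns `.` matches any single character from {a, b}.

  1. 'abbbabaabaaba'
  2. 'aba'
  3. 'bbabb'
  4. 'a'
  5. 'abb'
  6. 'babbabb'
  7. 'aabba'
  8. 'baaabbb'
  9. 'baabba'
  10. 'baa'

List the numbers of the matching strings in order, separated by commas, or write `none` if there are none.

1 → no match
2 → no match
3 → no match
4 → no match
5 → no match
6 → no match
7 → no match
8 → no match
9 → match
10 → no match

9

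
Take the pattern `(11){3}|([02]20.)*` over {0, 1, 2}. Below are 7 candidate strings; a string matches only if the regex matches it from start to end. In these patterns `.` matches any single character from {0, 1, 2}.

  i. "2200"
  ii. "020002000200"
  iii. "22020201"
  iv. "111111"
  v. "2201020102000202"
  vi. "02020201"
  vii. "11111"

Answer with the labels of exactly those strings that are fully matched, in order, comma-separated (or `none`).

i, ii, iii, iv, v, vi

i. "2200" → match
ii. "020002000200" → match
iii. "22020201" → match
iv. "111111" → match
v → match
vi. "02020201" → match
vii. "11111" → no match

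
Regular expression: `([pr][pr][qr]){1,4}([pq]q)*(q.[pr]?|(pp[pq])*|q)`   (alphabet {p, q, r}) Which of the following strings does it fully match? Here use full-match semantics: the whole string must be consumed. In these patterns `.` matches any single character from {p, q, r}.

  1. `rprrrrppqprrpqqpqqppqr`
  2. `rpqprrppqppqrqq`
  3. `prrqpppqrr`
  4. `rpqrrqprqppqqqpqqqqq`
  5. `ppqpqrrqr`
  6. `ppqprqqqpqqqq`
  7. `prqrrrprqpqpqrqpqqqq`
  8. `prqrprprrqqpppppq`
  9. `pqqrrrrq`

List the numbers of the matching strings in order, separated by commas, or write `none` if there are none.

1 → no match
2 → no match
3 → no match
4 → match
5 → no match
6 → match
7 → no match
8 → match
9 → no match

4, 6, 8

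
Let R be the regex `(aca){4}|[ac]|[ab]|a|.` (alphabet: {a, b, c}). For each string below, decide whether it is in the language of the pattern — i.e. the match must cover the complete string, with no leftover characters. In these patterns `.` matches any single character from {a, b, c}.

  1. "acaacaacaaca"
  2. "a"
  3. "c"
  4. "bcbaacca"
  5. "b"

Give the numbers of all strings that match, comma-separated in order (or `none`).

1, 2, 3, 5

1 → match
2 → match
3 → match
4 → no match
5 → match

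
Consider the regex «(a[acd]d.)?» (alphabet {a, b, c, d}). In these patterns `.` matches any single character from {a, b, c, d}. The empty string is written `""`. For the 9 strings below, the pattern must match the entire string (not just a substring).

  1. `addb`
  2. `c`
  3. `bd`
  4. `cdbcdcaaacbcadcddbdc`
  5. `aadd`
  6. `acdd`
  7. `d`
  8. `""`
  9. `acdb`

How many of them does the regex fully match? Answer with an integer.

5

1 → match
2 → no match
3 → no match
4 → no match
5 → match
6 → match
7 → no match
8 → match
9 → match
Total matched: 5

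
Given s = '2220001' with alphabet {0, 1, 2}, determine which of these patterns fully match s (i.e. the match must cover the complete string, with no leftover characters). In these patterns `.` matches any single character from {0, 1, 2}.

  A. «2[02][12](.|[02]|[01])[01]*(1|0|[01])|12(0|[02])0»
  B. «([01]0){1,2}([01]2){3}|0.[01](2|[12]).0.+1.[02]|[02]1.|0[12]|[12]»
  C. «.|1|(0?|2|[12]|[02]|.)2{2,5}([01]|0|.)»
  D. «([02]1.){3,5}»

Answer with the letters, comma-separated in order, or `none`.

A → match
B → no match
C → no match
D → no match

A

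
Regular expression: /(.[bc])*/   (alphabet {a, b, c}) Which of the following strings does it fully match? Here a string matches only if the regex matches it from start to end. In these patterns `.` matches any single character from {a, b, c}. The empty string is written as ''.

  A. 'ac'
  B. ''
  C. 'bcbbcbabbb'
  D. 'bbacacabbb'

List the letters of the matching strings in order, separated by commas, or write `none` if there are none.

A, B, C, D

A → match
B → match
C → match
D → match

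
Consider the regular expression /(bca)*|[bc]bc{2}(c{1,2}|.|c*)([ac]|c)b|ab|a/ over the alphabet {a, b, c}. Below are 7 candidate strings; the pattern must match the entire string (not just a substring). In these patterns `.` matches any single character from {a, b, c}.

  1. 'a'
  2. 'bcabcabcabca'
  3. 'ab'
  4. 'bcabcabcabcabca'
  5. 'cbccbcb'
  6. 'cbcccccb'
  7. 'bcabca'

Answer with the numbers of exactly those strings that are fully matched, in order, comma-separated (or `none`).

1, 2, 3, 4, 5, 6, 7

1 → match
2 → match
3 → match
4 → match
5 → match
6 → match
7 → match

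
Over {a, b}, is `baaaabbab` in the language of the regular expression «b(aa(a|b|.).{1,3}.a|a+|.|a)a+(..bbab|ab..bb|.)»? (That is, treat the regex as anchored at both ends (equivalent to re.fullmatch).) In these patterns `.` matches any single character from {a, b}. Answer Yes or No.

Yes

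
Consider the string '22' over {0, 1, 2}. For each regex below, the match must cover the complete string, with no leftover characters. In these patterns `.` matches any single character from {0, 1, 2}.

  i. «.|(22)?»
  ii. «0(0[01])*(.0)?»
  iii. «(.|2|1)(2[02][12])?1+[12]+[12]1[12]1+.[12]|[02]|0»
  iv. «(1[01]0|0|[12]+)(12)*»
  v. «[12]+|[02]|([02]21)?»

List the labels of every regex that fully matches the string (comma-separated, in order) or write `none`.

i, iv, v

i → match
ii → no match — must start with '0'
iii → no match
iv → match
v → match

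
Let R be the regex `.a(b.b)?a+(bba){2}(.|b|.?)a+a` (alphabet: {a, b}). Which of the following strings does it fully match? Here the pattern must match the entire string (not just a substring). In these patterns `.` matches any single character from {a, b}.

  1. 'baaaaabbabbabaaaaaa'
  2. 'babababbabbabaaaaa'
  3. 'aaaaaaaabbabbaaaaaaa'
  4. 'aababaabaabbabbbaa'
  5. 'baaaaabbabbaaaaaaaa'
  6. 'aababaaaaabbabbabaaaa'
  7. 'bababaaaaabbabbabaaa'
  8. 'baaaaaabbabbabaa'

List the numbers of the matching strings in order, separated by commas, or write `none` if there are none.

1, 2, 3, 5, 6, 7, 8

1 → match
2 → match
3 → match
4 → no match
5 → match
6 → match
7 → match
8 → match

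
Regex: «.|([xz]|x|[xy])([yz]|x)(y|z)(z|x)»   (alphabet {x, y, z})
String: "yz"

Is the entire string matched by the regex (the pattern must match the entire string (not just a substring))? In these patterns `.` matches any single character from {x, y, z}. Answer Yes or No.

No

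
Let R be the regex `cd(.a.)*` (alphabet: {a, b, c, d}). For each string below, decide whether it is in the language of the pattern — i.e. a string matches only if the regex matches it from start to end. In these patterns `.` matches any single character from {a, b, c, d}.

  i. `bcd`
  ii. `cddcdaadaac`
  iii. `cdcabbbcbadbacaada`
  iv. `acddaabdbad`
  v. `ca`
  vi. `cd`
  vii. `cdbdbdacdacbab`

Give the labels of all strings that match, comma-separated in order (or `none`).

i → no match — must start with `cd`
ii → no match
iii → no match
iv → no match — must start with `cd`
v → no match — must start with `cd`
vi → match
vii → no match

vi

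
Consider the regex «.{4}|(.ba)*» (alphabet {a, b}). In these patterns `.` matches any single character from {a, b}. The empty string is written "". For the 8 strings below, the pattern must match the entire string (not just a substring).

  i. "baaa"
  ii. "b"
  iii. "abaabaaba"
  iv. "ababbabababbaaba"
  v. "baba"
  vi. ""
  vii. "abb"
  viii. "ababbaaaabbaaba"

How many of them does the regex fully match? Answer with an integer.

i → match
ii → no match
iii → match
iv → no match
v → match
vi → match
vii → no match
viii → no match
Total matched: 4

4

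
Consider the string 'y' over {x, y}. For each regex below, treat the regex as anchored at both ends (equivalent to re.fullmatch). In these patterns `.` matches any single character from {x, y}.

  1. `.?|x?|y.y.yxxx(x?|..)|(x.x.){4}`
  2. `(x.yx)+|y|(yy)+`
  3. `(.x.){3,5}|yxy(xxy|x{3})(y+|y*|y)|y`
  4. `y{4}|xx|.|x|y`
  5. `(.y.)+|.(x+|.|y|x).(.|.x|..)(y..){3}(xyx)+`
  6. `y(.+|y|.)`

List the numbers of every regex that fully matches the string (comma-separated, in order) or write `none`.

1 → match
2 → match
3 → match
4 → match
5 → no match
6 → no match

1, 2, 3, 4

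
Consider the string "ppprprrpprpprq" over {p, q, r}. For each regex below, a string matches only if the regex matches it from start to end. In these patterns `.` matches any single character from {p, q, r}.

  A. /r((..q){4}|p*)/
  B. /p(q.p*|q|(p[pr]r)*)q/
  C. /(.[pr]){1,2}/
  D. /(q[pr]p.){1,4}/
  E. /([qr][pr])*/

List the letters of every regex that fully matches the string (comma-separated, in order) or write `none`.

B

A → no match — must start with "r"
B → match
C → no match
D → no match — must start with "q"
E → no match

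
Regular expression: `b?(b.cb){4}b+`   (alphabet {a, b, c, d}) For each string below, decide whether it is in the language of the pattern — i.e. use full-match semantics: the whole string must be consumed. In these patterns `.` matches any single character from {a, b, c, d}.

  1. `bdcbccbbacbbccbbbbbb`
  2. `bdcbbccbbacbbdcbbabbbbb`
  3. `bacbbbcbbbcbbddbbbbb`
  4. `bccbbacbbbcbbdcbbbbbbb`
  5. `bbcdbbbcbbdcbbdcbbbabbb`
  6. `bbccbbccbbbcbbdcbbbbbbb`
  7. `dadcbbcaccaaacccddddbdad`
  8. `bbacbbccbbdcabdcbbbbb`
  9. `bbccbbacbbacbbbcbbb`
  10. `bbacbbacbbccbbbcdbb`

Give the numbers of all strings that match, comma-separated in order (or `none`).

4, 6, 9

1 → no match
2 → no match
3 → no match
4 → match
5 → no match
6 → match
7 → no match — must end with `b`
8 → no match
9 → match
10 → no match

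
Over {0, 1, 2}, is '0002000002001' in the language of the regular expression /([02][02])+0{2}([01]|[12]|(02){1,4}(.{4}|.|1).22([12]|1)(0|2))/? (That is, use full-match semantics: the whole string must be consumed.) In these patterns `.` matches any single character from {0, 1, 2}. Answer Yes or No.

Yes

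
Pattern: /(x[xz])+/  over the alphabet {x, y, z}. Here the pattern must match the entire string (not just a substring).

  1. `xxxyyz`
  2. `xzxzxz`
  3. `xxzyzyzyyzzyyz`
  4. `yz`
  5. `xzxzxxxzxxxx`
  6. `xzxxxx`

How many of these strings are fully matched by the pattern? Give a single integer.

1. `xxxyyz` → no match
2. `xzxzxz` → match
3 → no match
4. `yz` → no match — must start with `x`
5. `xzxzxxxzxxxx` → match
6. `xzxxxx` → match
Total matched: 3

3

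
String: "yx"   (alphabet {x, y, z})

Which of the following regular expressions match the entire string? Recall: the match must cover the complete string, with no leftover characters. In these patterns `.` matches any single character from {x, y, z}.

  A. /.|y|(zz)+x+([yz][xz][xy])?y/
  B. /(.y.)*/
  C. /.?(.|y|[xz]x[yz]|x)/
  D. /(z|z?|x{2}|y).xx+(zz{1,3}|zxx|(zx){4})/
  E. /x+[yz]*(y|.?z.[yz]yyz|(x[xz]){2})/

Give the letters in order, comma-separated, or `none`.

C

A → no match
B → no match
C → match
D → no match
E → no match — must start with "x"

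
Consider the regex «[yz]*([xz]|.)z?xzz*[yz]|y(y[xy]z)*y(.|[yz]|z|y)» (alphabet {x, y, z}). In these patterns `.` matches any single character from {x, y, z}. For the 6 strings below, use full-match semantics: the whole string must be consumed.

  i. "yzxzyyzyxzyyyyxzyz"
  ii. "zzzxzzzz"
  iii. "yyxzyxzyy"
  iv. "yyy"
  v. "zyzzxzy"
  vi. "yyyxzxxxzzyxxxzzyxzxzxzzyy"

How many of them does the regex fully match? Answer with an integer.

4

i → no match
ii → match
iii → match
iv → match
v → match
vi → no match
Total matched: 4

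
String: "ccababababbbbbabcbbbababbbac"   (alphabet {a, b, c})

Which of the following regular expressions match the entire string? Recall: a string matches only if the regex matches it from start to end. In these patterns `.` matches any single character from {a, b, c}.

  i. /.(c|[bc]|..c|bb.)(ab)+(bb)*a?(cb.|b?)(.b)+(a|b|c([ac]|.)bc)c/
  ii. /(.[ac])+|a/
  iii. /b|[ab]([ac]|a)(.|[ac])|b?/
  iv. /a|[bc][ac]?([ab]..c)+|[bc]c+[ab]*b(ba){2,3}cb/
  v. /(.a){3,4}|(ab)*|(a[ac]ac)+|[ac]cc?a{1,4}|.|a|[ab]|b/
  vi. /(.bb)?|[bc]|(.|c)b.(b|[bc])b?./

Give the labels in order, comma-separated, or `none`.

i → match
ii → no match
iii → no match
iv → no match
v → no match
vi → no match

i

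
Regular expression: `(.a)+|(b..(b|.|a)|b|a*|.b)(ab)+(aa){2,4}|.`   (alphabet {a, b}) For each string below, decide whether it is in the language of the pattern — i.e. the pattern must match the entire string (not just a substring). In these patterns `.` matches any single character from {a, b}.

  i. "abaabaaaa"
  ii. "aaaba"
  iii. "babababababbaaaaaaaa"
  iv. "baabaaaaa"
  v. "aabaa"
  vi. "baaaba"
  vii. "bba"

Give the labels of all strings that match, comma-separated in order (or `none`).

vi

i → no match
ii → no match
iii → no match
iv → no match
v → no match
vi → match
vii → no match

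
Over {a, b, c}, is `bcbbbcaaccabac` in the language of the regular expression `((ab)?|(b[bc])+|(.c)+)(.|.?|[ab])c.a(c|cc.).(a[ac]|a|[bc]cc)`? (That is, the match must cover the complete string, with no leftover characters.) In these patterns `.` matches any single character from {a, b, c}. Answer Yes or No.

Yes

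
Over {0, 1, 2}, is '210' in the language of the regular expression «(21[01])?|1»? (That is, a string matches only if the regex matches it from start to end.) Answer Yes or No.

Yes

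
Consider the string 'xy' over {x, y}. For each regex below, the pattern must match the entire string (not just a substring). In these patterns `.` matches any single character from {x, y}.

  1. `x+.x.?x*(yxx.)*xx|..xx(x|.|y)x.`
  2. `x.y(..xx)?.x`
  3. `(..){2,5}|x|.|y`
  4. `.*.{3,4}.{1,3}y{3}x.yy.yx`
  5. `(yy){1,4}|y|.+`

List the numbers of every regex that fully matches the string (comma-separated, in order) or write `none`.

5

1 → no match
2 → no match — must end with 'x'
3 → no match
4 → no match — must end with 'yx'
5 → match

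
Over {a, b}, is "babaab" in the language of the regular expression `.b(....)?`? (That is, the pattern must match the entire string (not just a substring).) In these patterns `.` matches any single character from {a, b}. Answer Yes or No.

No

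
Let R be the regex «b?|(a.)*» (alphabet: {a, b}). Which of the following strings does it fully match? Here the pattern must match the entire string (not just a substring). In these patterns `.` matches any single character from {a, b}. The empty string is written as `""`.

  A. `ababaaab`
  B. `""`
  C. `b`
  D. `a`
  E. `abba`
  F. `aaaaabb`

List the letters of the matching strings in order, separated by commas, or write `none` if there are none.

A, B, C

A. `ababaaab` → match
B. `""` → match
C. `b` → match
D. `a` → no match
E. `abba` → no match
F. `aaaaabb` → no match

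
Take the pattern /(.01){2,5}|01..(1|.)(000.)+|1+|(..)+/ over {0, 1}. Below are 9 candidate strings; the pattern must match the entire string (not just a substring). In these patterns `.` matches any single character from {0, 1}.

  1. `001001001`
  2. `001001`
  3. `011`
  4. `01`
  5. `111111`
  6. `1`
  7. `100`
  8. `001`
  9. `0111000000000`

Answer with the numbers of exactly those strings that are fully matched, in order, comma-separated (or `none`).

1 → match
2 → match
3 → no match
4 → match
5 → match
6 → match
7 → no match
8 → no match
9 → match

1, 2, 4, 5, 6, 9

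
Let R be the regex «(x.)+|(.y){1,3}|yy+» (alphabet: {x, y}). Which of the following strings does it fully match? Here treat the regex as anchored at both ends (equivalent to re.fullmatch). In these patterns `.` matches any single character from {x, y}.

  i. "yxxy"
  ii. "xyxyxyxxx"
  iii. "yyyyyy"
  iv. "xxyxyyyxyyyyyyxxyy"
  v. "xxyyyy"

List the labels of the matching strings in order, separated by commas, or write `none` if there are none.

i. "yxxy" → no match
ii. "xyxyxyxxx" → no match
iii. "yyyyyy" → match
iv → no match
v. "xxyyyy" → no match

iii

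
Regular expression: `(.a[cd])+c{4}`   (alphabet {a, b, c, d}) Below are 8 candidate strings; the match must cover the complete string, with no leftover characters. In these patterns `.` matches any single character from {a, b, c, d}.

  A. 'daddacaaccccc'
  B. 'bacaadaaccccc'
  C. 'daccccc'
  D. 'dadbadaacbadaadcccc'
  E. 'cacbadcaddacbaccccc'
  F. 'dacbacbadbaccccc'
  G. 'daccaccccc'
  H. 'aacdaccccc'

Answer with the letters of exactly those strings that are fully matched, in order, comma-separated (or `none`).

A, B, C, D, E, F, G, H

A → match
B → match
C → match
D → match
E → match
F → match
G → match
H → match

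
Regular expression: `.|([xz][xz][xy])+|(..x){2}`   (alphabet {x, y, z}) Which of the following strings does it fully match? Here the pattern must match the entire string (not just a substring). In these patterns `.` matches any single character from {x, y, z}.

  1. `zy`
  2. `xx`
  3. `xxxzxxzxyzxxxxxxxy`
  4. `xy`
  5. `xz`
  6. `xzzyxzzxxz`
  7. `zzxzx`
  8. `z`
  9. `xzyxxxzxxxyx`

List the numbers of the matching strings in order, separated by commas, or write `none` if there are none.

1 → no match
2 → no match
3 → match
4 → no match
5 → no match
6 → no match
7 → no match
8 → match
9 → no match

3, 8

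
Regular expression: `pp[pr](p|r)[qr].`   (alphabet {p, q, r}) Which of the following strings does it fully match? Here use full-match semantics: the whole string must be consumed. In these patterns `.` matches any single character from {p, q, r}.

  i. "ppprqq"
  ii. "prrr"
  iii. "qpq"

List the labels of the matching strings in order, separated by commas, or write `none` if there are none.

i

i. "ppprqq" → match
ii. "prrr" → no match — must start with "pp"
iii. "qpq" → no match — must start with "pp"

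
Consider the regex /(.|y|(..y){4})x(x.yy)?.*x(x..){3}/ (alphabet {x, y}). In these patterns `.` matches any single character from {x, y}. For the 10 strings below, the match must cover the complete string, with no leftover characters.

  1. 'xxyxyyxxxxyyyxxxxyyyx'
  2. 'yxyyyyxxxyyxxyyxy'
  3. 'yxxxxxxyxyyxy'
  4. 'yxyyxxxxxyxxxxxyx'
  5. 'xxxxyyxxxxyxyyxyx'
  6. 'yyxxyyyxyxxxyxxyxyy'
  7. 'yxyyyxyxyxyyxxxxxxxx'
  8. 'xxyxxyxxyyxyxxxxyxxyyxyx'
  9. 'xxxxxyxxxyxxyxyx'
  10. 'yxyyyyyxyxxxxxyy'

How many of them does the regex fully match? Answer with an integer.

1 → no match
2 → no match
3 → no match
4 → match
5 → match
6 → no match
7 → no match
8 → match
9 → match
10 → no match
Total matched: 4

4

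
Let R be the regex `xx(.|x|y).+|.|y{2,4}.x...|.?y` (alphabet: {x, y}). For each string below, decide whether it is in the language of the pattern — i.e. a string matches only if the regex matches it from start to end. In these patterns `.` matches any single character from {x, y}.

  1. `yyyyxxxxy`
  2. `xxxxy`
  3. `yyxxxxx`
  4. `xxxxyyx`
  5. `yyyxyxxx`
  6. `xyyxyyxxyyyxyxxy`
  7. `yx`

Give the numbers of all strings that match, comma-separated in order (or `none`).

1 → match
2 → match
3 → match
4 → match
5 → no match
6 → no match
7 → no match

1, 2, 3, 4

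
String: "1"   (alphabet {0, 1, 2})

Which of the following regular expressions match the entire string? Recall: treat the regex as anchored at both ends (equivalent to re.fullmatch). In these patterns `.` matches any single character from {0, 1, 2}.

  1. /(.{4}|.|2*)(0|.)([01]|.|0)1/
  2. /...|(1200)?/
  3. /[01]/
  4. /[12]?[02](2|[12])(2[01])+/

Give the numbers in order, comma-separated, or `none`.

1 → no match
2 → no match
3 → match
4 → no match

3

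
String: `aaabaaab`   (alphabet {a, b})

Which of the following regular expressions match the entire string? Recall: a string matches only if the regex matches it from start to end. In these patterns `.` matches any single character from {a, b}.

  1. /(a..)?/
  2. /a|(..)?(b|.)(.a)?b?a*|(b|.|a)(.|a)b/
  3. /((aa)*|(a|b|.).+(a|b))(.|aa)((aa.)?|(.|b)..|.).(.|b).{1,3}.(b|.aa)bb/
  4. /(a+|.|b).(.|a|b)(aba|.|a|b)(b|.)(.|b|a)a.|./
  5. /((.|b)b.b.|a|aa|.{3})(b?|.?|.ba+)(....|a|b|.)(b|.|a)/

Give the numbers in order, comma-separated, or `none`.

1 → no match
2 → no match
3 → no match — must end with `bb`
4 → match
5 → match

4, 5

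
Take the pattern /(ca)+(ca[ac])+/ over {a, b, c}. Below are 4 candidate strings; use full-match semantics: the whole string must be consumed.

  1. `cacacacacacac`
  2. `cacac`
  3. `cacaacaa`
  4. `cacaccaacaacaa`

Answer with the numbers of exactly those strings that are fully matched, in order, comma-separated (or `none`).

1, 2, 3, 4

1 → match
2 → match
3 → match
4 → match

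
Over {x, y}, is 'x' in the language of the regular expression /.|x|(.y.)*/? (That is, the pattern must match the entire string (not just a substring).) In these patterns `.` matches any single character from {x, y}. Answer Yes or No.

Yes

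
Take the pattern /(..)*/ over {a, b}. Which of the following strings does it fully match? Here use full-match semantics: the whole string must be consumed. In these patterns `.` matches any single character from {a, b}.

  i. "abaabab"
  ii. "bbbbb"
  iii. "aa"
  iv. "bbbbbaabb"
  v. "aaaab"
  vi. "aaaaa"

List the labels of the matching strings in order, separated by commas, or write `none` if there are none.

iii

i → no match
ii → no match
iii → match
iv → no match
v → no match
vi → no match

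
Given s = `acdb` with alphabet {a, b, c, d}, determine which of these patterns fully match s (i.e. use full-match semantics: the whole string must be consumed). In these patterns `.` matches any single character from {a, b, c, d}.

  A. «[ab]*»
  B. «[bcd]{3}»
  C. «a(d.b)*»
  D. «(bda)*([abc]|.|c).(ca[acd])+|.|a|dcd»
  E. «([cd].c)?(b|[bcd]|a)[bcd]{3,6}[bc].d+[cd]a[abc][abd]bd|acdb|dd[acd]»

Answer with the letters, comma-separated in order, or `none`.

E

A → no match
B → no match
C → no match
D → no match
E → match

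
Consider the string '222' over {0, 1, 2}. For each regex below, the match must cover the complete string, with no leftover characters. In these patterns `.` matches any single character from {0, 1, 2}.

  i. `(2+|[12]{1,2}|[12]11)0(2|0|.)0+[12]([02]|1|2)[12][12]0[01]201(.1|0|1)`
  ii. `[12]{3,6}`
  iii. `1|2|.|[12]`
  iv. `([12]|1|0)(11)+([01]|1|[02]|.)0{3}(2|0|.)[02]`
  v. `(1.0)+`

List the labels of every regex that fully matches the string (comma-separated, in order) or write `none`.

ii

i → no match
ii → match
iii → no match
iv → no match
v → no match — must start with '1'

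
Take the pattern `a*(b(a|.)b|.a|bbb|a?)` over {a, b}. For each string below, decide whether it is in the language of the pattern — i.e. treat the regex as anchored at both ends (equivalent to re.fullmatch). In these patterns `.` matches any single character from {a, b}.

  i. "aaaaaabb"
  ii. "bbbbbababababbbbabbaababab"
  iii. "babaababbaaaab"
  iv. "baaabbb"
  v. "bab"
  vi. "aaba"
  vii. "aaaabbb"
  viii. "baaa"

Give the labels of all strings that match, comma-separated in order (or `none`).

i → no match
ii → no match
iii → no match
iv → no match
v → match
vi → match
vii → match
viii → no match

v, vi, vii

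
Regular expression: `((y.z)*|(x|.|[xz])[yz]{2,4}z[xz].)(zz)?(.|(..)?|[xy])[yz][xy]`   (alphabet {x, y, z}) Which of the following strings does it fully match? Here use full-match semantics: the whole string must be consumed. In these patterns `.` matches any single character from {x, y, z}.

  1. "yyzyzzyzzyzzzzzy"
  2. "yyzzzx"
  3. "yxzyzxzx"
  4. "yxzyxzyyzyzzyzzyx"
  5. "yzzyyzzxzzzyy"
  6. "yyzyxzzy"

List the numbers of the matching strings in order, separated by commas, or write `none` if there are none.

1 → match
2 → match
3 → no match
4 → match
5 → match
6 → match

1, 2, 4, 5, 6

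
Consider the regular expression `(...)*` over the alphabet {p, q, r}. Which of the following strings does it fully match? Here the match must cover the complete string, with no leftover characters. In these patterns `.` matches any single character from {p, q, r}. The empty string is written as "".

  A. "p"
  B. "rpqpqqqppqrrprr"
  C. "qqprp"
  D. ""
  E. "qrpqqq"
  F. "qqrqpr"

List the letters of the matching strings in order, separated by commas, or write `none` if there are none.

A → no match
B → match
C → no match
D → match
E → match
F → match

B, D, E, F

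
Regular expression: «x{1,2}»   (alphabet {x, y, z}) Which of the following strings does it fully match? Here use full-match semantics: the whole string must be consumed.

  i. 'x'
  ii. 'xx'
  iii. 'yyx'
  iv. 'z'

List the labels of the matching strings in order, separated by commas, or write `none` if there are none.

i → match
ii → match
iii → no match — must start with 'x'
iv → no match — must start with 'x'

i, ii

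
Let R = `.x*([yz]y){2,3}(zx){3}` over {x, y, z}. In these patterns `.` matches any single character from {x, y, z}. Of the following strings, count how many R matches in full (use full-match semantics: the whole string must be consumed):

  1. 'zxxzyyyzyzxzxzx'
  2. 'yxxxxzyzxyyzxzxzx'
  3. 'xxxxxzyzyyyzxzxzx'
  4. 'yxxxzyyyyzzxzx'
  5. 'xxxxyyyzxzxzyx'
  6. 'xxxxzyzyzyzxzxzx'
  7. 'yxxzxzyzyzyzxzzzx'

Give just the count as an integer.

1 → match
2 → no match
3 → match
4 → no match
5 → no match — must end with 'zx'
6 → match
7 → no match
Total matched: 3

3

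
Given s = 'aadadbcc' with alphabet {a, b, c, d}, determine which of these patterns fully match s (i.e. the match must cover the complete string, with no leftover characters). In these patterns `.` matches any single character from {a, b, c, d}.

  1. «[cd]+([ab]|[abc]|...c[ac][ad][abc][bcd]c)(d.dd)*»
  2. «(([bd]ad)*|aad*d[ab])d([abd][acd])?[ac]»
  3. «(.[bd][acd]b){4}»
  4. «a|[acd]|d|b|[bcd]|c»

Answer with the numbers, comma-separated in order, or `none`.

1 → no match
2 → match
3 → no match — must end with 'b'
4 → no match

2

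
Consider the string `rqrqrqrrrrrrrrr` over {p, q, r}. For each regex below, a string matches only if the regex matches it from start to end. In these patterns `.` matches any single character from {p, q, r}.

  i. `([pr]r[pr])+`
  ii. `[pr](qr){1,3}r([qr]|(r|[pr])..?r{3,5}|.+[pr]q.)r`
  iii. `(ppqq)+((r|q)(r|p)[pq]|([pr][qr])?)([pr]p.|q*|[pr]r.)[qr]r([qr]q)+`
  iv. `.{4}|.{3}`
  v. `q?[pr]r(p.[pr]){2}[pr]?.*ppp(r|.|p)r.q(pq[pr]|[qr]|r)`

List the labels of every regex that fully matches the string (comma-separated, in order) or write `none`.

i → no match
ii → match
iii → no match — must start with `ppqq`
iv → no match
v → no match

ii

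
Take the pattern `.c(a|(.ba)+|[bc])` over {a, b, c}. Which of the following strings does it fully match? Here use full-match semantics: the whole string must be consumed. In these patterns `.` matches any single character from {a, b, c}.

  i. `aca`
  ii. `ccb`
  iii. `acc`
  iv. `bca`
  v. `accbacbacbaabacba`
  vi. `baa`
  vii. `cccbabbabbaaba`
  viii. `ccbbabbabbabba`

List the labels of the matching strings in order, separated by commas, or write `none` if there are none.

i, ii, iii, iv, v, vii, viii

i → match
ii → match
iii → match
iv → match
v → match
vi → no match
vii → match
viii → match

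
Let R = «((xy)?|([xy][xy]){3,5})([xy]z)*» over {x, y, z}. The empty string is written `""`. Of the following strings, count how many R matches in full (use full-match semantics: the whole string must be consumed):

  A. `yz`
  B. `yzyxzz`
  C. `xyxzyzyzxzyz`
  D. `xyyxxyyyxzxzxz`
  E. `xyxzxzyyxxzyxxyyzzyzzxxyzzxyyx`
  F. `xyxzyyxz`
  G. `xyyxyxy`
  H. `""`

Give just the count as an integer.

A → match
B → no match
C → match
D → match
E → no match
F → no match
G → no match
H → match
Total matched: 4

4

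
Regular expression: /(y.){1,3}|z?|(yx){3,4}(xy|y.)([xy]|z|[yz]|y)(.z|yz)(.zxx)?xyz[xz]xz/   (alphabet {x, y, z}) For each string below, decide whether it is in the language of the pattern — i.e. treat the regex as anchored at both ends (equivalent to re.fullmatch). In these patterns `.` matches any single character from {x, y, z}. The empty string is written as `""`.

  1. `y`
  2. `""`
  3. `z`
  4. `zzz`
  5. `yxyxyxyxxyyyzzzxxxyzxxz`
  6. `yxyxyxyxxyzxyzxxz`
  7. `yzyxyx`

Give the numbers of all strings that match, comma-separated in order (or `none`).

1 → no match
2 → match
3 → match
4 → no match
5 → match
6 → match
7 → match

2, 3, 5, 6, 7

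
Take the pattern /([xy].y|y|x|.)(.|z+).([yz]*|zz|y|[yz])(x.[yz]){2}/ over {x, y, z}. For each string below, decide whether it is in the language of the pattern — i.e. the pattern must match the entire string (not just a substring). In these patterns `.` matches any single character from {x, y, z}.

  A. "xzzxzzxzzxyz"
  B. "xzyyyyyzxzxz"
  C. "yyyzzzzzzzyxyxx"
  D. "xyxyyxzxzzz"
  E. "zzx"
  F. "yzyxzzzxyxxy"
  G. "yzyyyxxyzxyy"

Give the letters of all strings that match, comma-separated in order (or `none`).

A → match
B → no match
C → no match
D → no match
E → no match
F → no match
G → no match

A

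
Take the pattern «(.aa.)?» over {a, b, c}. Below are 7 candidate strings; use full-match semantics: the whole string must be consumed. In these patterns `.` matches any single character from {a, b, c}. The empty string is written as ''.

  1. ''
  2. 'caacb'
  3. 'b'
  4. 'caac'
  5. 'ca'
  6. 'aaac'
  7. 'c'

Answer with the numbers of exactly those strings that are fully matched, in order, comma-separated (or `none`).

1 → match
2 → no match
3 → no match
4 → match
5 → no match
6 → match
7 → no match

1, 4, 6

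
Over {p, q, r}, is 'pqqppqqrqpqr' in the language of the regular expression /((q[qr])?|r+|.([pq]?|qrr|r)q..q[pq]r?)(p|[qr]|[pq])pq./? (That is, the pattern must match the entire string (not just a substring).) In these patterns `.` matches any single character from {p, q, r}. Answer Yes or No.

Yes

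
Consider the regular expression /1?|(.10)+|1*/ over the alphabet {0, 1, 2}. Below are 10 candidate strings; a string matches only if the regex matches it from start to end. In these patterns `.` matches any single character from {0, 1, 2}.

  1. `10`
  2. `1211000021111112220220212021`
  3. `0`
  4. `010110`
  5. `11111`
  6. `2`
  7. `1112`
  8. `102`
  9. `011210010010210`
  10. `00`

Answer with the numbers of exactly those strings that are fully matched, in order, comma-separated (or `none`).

4, 5

1. `10` → no match
2 → no match
3. `0` → no match
4. `010110` → match
5. `11111` → match
6. `2` → no match
7. `1112` → no match
8. `102` → no match
9 → no match
10. `00` → no match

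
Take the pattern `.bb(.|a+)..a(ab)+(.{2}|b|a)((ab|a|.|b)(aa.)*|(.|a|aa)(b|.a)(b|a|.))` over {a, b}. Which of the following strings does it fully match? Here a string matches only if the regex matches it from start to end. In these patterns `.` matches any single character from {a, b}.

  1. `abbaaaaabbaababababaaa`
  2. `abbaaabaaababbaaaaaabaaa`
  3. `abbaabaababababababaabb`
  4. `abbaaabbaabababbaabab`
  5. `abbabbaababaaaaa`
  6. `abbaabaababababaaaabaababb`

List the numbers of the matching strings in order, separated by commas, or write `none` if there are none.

1 → match
2 → match
3 → match
4 → match
5 → match
6 → no match

1, 2, 3, 4, 5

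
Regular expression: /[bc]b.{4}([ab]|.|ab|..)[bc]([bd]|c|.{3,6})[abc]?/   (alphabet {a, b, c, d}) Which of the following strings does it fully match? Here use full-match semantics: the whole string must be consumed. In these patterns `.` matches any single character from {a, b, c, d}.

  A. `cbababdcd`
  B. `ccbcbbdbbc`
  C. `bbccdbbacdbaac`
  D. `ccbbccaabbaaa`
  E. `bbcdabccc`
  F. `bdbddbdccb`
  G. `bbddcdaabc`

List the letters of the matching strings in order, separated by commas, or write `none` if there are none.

A, C, E, G

A → match
B → no match
C → match
D → no match
E → match
F → no match
G → match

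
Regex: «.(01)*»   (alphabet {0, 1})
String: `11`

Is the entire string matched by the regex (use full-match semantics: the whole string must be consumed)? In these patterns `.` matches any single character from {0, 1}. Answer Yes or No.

No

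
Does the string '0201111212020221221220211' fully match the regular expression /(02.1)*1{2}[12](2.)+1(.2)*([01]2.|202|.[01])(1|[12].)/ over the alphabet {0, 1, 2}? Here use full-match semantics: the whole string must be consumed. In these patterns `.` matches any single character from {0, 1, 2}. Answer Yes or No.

Yes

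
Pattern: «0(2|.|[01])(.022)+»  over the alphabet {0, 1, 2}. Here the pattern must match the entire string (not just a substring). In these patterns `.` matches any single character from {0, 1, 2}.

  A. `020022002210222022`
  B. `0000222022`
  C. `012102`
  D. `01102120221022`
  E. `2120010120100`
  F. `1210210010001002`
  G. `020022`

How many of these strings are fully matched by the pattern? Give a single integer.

3

A → match
B. `0000222022` → match
C. `012102` → no match — must end with `022`
D → no match
E → no match — must start with `0`
F → no match — must start with `0`
G. `020022` → match
Total matched: 3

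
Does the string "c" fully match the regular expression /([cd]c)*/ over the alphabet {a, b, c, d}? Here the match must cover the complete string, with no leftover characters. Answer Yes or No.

No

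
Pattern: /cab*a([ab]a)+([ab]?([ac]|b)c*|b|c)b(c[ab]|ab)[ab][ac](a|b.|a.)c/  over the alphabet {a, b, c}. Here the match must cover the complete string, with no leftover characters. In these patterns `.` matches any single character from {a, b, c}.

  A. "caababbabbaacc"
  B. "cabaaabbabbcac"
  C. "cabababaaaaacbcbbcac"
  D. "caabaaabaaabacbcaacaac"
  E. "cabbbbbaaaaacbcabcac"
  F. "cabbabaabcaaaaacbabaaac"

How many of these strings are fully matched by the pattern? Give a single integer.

5

A → match
B → match
C → match
D → match
E → match
F → no match
Total matched: 5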